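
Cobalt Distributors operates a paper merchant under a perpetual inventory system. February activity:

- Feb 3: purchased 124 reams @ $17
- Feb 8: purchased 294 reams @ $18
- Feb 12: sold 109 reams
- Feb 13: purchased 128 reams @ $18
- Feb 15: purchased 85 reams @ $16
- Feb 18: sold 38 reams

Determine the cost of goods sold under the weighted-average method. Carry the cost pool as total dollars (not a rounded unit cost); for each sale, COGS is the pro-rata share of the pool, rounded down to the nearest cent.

COGS = $2,594.61

After Feb 3: 124 on hand, pool $2,108.00 (≈ $17.0000 each)
After Feb 8: 418 on hand, pool $7,400.00 (≈ $17.7033 each)
Feb 12, sell 109: 109/418 × $7,400.00 → $1,929.66
After Feb 13: 437 on hand, pool $7,774.34 (≈ $17.7903 each)
After Feb 15: 522 on hand, pool $9,134.34 (≈ $17.4987 each)
Feb 18, sell 38: 38/522 × $9,134.34 → $664.95
Total COGS = $1,929.66 + $664.95 = $2,594.61
Ending inventory (cost pool remaining) = $8,469.39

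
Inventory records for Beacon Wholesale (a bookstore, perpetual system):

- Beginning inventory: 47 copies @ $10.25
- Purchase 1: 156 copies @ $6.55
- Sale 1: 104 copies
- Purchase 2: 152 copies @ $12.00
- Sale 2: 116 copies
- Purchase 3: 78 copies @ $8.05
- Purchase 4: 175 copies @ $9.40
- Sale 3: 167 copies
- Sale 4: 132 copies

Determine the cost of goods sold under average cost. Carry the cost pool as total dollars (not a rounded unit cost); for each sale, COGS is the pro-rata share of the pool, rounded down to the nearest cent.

COGS = $4,763.59

After Beginning: 47 on hand, pool $481.75 (≈ $10.2500 each)
After Purchase 1: 203 on hand, pool $1,503.55 (≈ $7.4067 each)
Sale 1, sell 104: 104/203 × $1,503.55 → $770.29
After Purchase 2: 251 on hand, pool $2,557.26 (≈ $10.1883 each)
Sale 2, sell 116: 116/251 × $2,557.26 → $1,181.84
After Purchase 3: 213 on hand, pool $2,003.32 (≈ $9.4053 each)
After Purchase 4: 388 on hand, pool $3,648.32 (≈ $9.4029 each)
Sale 3, sell 167: 167/388 × $3,648.32 → $1,570.28
Sale 4, sell 132: 132/221 × $2,078.04 → $1,241.18
Total COGS = $770.29 + $1,181.84 + $1,570.28 + $1,241.18 = $4,763.59
Ending inventory (cost pool remaining) = $836.86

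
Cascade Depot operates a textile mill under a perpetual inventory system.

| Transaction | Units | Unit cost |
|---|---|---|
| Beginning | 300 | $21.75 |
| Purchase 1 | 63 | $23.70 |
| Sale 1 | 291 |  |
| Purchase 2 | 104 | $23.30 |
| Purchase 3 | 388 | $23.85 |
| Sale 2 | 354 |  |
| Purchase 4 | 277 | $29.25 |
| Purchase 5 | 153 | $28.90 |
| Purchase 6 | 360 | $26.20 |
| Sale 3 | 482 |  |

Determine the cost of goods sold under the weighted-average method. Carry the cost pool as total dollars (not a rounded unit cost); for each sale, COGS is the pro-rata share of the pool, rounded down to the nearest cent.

After Beginning: 300 on hand, pool $6,525.00 (≈ $21.7500 each)
After Purchase 1: 363 on hand, pool $8,018.10 (≈ $22.0884 each)
Sale 1, sell 291: 291/363 × $8,018.10 → $6,427.73
After Purchase 2: 176 on hand, pool $4,013.57 (≈ $22.8044 each)
After Purchase 3: 564 on hand, pool $13,267.37 (≈ $23.5237 each)
Sale 2, sell 354: 354/564 × $13,267.37 → $8,327.39
After Purchase 4: 487 on hand, pool $13,042.23 (≈ $26.7808 each)
After Purchase 5: 640 on hand, pool $17,463.93 (≈ $27.2874 each)
After Purchase 6: 1000 on hand, pool $26,895.93 (≈ $26.8959 each)
Sale 3, sell 482: 482/1000 × $26,895.93 → $12,963.83
Total COGS = $6,427.73 + $8,327.39 + $12,963.83 = $27,718.95
Ending inventory (cost pool remaining) = $13,932.10
Check: goods available $41,651.05 = COGS $27,718.95 + ending $13,932.10

COGS = $27,718.95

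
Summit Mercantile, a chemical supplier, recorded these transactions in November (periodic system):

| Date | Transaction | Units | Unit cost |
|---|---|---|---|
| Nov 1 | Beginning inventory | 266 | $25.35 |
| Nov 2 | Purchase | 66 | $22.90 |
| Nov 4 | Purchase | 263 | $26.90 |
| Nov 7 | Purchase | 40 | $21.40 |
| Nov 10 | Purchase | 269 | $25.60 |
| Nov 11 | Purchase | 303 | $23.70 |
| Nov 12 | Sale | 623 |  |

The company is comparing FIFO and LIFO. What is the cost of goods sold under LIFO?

COGS = $15,219.40

FIFO COGS: 266 @ $25.35 + 66 @ $22.90 + 263 @ $26.90 + 28 @ $21.40 = $15,928.40
LIFO COGS: 303 @ $23.70 + 269 @ $25.60 + 40 @ $21.40 + 11 @ $26.90 = $15,219.40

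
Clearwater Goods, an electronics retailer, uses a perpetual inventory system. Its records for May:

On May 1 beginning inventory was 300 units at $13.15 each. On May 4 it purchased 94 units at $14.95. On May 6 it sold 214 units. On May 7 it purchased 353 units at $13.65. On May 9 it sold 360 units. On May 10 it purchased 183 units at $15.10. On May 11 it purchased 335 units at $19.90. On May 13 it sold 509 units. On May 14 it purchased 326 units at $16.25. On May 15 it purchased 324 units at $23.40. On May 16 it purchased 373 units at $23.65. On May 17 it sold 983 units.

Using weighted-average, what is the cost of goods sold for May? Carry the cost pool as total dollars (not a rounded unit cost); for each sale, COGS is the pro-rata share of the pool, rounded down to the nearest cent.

After May 1: 300 on hand, pool $3,945.00 (≈ $13.1500 each)
After May 4: 394 on hand, pool $5,350.30 (≈ $13.5794 each)
May 6, sell 214: 214/394 × $5,350.30 → $2,906.00
After May 7: 533 on hand, pool $7,262.75 (≈ $13.6262 each)
May 9, sell 360: 360/533 × $7,262.75 → $4,905.42
After May 10: 356 on hand, pool $5,120.63 (≈ $14.3838 each)
After May 11: 691 on hand, pool $11,787.13 (≈ $17.0581 each)
May 13, sell 509: 509/691 × $11,787.13 → $8,682.56
After May 14: 508 on hand, pool $8,402.07 (≈ $16.5395 each)
After May 15: 832 on hand, pool $15,983.67 (≈ $19.2111 each)
After May 16: 1205 on hand, pool $24,805.12 (≈ $20.5852 each)
May 17, sell 983: 983/1205 × $24,805.12 → $20,235.21
Total COGS = $2,906.00 + $4,905.42 + $8,682.56 + $20,235.21 = $36,729.19
Ending inventory (cost pool remaining) = $4,569.91

COGS = $36,729.19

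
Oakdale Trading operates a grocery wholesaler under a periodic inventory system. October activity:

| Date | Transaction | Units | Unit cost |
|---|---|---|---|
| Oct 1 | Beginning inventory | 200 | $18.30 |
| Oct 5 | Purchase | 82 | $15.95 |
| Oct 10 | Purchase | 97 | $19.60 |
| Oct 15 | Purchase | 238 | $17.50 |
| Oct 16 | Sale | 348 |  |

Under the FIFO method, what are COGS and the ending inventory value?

COGS = $6,261.50; ending inventory = $4,772.60

Oct 16, 348 sold [FIFO — oldest first]: 200 @ $18.30 + 82 @ $15.95 + 66 @ $19.60 = $6,261.50
Ending inventory: 31 @ $19.60 + 238 @ $17.50 = $4,772.60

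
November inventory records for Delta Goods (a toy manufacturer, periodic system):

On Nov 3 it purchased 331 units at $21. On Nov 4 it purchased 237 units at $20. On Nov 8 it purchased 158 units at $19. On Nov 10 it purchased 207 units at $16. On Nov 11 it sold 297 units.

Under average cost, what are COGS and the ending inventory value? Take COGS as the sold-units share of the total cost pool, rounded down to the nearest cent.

COGS = $5,731.49; ending inventory = $12,273.51

Nov 11, sell 297: 297/933 × $18,005.00 → $5,731.49
Ending inventory (cost pool remaining) = $12,273.51
Check: goods available $18,005.00 = COGS $5,731.49 + ending $12,273.51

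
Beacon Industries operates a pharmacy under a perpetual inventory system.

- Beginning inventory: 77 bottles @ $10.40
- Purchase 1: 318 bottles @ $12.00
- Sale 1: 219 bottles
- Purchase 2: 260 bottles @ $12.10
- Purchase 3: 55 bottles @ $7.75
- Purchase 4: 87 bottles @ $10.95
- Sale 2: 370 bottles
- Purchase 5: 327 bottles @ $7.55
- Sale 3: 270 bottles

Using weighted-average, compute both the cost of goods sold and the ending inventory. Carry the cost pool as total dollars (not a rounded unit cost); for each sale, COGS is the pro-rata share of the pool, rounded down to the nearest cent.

COGS = $9,214.42; ending inventory = $2,396.13

After Beginning: 77 on hand, pool $800.80 (≈ $10.4000 each)
After Purchase 1: 395 on hand, pool $4,616.80 (≈ $11.6881 each)
Sale 1, sell 219: 219/395 × $4,616.80 → $2,559.69
After Purchase 2: 436 on hand, pool $5,203.11 (≈ $11.9337 each)
After Purchase 3: 491 on hand, pool $5,629.36 (≈ $11.4651 each)
After Purchase 4: 578 on hand, pool $6,582.01 (≈ $11.3876 each)
Sale 2, sell 370: 370/578 × $6,582.01 → $4,213.39
After Purchase 5: 535 on hand, pool $4,837.47 (≈ $9.0420 each)
Sale 3, sell 270: 270/535 × $4,837.47 → $2,441.34
Total COGS = $2,559.69 + $4,213.39 + $2,441.34 = $9,214.42
Ending inventory (cost pool remaining) = $2,396.13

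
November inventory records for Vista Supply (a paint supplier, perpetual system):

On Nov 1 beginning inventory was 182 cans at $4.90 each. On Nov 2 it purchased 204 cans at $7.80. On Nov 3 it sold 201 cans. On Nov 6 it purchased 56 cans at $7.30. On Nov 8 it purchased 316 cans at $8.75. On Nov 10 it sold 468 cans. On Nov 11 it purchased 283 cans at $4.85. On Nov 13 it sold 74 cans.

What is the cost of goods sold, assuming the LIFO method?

Nov 3, 201 sold [LIFO — newest first]: 201 @ $7.80 = $1,567.80
Nov 10, 468 sold [LIFO — newest first]: 316 @ $8.75 + 56 @ $7.30 + 3 @ $7.80 + 93 @ $4.90 = $3,652.90
Nov 13, 74 sold [LIFO — newest first]: 74 @ $4.85 = $358.90
Total COGS = $1,567.80 + $3,652.90 + $358.90 = $5,579.60
Ending inventory: 89 @ $4.90 + 209 @ $4.85 = $1,449.75
Check: goods available $7,029.35 = COGS $5,579.60 + ending $1,449.75

COGS = $5,579.60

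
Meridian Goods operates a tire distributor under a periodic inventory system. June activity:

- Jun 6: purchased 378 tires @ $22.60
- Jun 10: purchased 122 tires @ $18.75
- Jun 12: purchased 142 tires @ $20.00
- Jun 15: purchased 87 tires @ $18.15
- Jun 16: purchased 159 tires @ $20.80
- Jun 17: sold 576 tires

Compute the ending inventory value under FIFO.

Jun 17, 576 sold [FIFO — oldest first]: 378 @ $22.60 + 122 @ $18.75 + 76 @ $20.00 = $12,350.30
Ending inventory: 66 @ $20.00 + 87 @ $18.15 + 159 @ $20.80 = $6,206.25
Check: goods available $18,556.55 = COGS $12,350.30 + ending $6,206.25

Ending inventory = $6,206.25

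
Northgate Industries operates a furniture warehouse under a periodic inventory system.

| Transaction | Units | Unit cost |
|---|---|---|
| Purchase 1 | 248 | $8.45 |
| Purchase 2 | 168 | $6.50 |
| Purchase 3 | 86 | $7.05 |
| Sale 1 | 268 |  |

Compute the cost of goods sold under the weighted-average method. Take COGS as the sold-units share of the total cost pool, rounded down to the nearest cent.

Sale 1, sell 268: 268/502 × $3,793.90 → $2,025.42
Ending inventory (cost pool remaining) = $1,768.48

COGS = $2,025.42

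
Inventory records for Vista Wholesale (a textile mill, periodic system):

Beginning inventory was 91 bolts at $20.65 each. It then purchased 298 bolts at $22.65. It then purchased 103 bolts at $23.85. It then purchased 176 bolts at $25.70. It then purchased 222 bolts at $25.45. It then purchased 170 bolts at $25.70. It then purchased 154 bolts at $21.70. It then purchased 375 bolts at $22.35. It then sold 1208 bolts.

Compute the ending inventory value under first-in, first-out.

Sale 1 (1208) [FIFO — oldest first]: 91 @ $20.65 + 298 @ $22.65 + 103 @ $23.85 + 176 @ $25.70 + 222 @ $25.45 + 170 @ $25.70 + 148 @ $21.70 = $28,839.10
Ending inventory: 6 @ $21.70 + 375 @ $22.35 = $8,511.45

Ending inventory = $8,511.45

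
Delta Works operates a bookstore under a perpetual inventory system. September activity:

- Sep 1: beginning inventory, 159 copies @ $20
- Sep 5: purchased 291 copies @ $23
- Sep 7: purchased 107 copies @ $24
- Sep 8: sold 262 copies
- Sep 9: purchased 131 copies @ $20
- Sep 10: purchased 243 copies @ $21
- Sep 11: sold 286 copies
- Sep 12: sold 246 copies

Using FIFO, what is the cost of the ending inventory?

Sep 8, 262 sold [FIFO — oldest first]: 159 @ $20 + 103 @ $23 = $5,549
Sep 11, 286 sold [FIFO — oldest first]: 188 @ $23 + 98 @ $24 = $6,676
Sep 12, 246 sold [FIFO — oldest first]: 9 @ $24 + 131 @ $20 + 106 @ $21 = $5,062
Total COGS = $5,549 + $6,676 + $5,062 = $17,287
Ending inventory: 137 @ $21 = $2,877
Check: goods available $20,164 = COGS $17,287 + ending $2,877

Ending inventory = $2,877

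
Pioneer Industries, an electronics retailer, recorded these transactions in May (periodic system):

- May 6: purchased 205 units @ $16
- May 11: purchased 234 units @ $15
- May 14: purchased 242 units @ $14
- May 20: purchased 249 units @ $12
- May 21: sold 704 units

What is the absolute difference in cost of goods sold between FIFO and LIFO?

FIFO COGS: 205 @ $16 + 234 @ $15 + 242 @ $14 + 23 @ $12 = $10,454
LIFO COGS: 249 @ $12 + 242 @ $14 + 213 @ $15 = $9,571
Difference = |$10,454 − $9,571| = $883

$883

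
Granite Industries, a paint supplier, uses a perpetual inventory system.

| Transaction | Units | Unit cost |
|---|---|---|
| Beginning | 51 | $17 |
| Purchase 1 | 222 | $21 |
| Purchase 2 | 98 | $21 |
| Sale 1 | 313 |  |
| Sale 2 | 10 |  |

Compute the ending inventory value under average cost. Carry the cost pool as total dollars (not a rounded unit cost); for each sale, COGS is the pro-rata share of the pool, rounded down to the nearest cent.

After Beginning: 51 on hand, pool $867.00 (≈ $17.0000 each)
After Purchase 1: 273 on hand, pool $5,529.00 (≈ $20.2527 each)
After Purchase 2: 371 on hand, pool $7,587.00 (≈ $20.4501 each)
Sale 1, sell 313: 313/371 × $7,587.00 → $6,400.89
Sale 2, sell 10: 10/58 × $1,186.11 → $204.50
Total COGS = $6,400.89 + $204.50 = $6,605.39
Ending inventory (cost pool remaining) = $981.61

Ending inventory = $981.61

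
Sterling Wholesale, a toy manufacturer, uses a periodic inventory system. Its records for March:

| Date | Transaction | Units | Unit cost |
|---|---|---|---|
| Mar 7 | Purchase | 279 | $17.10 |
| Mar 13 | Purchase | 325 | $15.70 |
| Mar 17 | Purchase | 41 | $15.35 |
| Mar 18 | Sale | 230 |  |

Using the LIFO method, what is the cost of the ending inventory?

Ending inventory = $6,906.10

Mar 18, 230 sold [LIFO — newest first]: 41 @ $15.35 + 189 @ $15.70 = $3,596.65
Ending inventory: 279 @ $17.10 + 136 @ $15.70 = $6,906.10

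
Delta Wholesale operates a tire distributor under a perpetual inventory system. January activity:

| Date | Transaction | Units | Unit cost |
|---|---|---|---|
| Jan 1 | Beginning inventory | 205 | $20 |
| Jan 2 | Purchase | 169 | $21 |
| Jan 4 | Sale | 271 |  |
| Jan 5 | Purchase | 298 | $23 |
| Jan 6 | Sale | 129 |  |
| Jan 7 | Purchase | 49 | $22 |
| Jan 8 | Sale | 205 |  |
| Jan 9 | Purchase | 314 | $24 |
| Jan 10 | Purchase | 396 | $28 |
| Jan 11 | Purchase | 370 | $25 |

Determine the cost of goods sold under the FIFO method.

Jan 4, 271 sold [FIFO — oldest first]: 205 @ $20 + 66 @ $21 = $5,486
Jan 6, 129 sold [FIFO — oldest first]: 103 @ $21 + 26 @ $23 = $2,761
Jan 8, 205 sold [FIFO — oldest first]: 205 @ $23 = $4,715
Total COGS = $5,486 + $2,761 + $4,715 = $12,962
Ending inventory: 67 @ $23 + 49 @ $22 + 314 @ $24 + 396 @ $28 + 370 @ $25 = $30,493

COGS = $12,962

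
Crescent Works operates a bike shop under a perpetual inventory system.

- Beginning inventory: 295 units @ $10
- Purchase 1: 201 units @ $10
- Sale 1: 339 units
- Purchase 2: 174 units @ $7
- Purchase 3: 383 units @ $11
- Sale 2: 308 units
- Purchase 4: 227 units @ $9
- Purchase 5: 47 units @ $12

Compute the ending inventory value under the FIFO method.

Sale 1 (339) [FIFO — oldest first]: 295 @ $10 + 44 @ $10 = $3,390
Sale 2 (308) [FIFO — oldest first]: 157 @ $10 + 151 @ $7 = $2,627
Total COGS = $3,390 + $2,627 = $6,017
Ending inventory: 23 @ $7 + 383 @ $11 + 227 @ $9 + 47 @ $12 = $6,981
Check: goods available $12,998 = COGS $6,017 + ending $6,981

Ending inventory = $6,981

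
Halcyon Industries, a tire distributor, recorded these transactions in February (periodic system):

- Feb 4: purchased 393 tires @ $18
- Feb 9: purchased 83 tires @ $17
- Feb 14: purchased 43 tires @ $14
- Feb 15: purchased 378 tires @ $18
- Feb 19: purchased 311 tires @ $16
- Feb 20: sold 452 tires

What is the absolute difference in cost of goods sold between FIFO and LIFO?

$563

FIFO COGS: 393 @ $18 + 59 @ $17 = $8,077
LIFO COGS: 311 @ $16 + 141 @ $18 = $7,514
Difference = |$8,077 − $7,514| = $563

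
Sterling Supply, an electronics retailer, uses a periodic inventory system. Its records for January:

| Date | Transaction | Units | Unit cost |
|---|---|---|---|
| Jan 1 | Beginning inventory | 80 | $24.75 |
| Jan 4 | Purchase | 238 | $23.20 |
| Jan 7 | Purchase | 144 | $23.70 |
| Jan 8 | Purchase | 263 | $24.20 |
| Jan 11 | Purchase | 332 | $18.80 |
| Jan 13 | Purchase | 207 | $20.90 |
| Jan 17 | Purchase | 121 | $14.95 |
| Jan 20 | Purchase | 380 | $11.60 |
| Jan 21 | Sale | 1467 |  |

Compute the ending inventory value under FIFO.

Ending inventory = $3,456.80

Jan 21, 1467 sold [FIFO — oldest first]: 80 @ $24.75 + 238 @ $23.20 + 144 @ $23.70 + 263 @ $24.20 + 332 @ $18.80 + 207 @ $20.90 + 121 @ $14.95 + 82 @ $11.60 = $30,607.05
Ending inventory: 298 @ $11.60 = $3,456.80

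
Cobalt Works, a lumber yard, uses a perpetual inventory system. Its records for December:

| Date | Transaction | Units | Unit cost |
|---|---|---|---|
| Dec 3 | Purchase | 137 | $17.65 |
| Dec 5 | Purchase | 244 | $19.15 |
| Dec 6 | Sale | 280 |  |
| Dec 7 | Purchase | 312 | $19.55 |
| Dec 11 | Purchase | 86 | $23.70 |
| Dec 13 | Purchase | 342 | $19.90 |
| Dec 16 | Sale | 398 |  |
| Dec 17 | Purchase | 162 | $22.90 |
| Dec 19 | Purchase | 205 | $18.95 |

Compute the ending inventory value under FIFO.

Dec 6, 280 sold [FIFO — oldest first]: 137 @ $17.65 + 143 @ $19.15 = $5,156.50
Dec 16, 398 sold [FIFO — oldest first]: 101 @ $19.15 + 297 @ $19.55 = $7,740.50
Total COGS = $5,156.50 + $7,740.50 = $12,897.00
Ending inventory: 15 @ $19.55 + 86 @ $23.70 + 342 @ $19.90 + 162 @ $22.90 + 205 @ $18.95 = $16,731.80

Ending inventory = $16,731.80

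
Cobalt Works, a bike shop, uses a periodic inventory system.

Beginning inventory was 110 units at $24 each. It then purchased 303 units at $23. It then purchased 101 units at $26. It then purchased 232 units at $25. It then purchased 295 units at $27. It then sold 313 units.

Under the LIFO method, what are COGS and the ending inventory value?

Sale 1 (313) [LIFO — newest first]: 295 @ $27 + 18 @ $25 = $8,415
Ending inventory: 110 @ $24 + 303 @ $23 + 101 @ $26 + 214 @ $25 = $17,585

COGS = $8,415; ending inventory = $17,585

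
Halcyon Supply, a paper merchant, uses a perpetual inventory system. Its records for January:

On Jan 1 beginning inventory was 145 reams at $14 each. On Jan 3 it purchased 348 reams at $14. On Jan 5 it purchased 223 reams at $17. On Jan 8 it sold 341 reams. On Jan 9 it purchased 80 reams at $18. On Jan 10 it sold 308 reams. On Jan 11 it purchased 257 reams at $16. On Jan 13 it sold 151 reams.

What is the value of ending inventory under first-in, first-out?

Ending inventory = $4,048

Jan 8, 341 sold [FIFO — oldest first]: 145 @ $14 + 196 @ $14 = $4,774
Jan 10, 308 sold [FIFO — oldest first]: 152 @ $14 + 156 @ $17 = $4,780
Jan 13, 151 sold [FIFO — oldest first]: 67 @ $17 + 80 @ $18 + 4 @ $16 = $2,643
Total COGS = $4,774 + $4,780 + $2,643 = $12,197
Ending inventory: 253 @ $16 = $4,048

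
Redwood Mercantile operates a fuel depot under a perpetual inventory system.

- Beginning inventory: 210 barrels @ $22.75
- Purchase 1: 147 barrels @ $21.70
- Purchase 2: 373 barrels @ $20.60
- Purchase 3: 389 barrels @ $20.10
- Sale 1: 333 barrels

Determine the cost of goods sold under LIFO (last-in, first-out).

COGS = $6,693.30

Sale 1 (333) [LIFO — newest first]: 333 @ $20.10 = $6,693.30
Ending inventory: 210 @ $22.75 + 147 @ $21.70 + 373 @ $20.60 + 56 @ $20.10 = $16,776.80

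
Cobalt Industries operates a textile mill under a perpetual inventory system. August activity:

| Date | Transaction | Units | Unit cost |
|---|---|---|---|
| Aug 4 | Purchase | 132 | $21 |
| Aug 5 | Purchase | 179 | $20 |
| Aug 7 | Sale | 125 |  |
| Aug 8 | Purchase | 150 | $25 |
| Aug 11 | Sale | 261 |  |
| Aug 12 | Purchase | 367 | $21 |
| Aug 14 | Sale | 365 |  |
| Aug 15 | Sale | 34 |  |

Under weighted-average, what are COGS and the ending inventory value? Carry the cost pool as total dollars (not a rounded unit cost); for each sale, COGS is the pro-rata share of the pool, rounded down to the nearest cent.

COGS = $16,895.29; ending inventory = $913.71

After Aug 4: 132 on hand, pool $2,772.00 (≈ $21.0000 each)
After Aug 5: 311 on hand, pool $6,352.00 (≈ $20.4244 each)
Aug 7, sell 125: 125/311 × $6,352.00 → $2,553.05
After Aug 8: 336 on hand, pool $7,548.95 (≈ $22.4671 each)
Aug 11, sell 261: 261/336 × $7,548.95 → $5,863.91
After Aug 12: 442 on hand, pool $9,392.04 (≈ $21.2490 each)
Aug 14, sell 365: 365/442 × $9,392.04 → $7,755.87
Aug 15, sell 34: 34/77 × $1,636.17 → $722.46
Total COGS = $2,553.05 + $5,863.91 + $7,755.87 + $722.46 = $16,895.29
Ending inventory (cost pool remaining) = $913.71
Check: goods available $17,809.00 = COGS $16,895.29 + ending $913.71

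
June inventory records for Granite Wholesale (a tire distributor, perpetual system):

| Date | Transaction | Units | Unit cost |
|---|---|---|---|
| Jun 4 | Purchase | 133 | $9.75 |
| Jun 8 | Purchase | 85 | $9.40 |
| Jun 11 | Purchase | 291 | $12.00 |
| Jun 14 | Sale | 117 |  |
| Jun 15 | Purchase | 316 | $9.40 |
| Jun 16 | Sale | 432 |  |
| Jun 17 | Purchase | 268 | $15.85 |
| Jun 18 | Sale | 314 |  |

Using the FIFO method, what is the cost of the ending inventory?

Ending inventory = $3,645.50

Jun 14, 117 sold [FIFO — oldest first]: 117 @ $9.75 = $1,140.75
Jun 16, 432 sold [FIFO — oldest first]: 16 @ $9.75 + 85 @ $9.40 + 291 @ $12.00 + 40 @ $9.40 = $4,823.00
Jun 18, 314 sold [FIFO — oldest first]: 276 @ $9.40 + 38 @ $15.85 = $3,196.70
Total COGS = $1,140.75 + $4,823.00 + $3,196.70 = $9,160.45
Ending inventory: 230 @ $15.85 = $3,645.50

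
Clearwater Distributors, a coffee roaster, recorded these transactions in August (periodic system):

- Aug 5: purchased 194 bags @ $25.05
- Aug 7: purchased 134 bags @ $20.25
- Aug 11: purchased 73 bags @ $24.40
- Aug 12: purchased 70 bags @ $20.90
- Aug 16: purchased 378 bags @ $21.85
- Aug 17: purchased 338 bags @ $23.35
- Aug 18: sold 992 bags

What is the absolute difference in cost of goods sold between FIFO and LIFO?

$326.70

FIFO COGS: 194 @ $25.05 + 134 @ $20.25 + 73 @ $24.40 + 70 @ $20.90 + 378 @ $21.85 + 143 @ $23.35 = $22,415.75
LIFO COGS: 338 @ $23.35 + 378 @ $21.85 + 70 @ $20.90 + 73 @ $24.40 + 133 @ $20.25 = $22,089.05
Difference = |$22,415.75 − $22,089.05| = $326.70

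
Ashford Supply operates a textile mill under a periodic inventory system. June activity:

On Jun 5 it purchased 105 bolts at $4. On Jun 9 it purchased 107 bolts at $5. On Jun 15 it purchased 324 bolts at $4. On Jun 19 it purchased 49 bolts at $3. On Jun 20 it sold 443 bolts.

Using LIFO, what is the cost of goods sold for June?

Jun 20, 443 sold [LIFO — newest first]: 49 @ $3 + 324 @ $4 + 70 @ $5 = $1,793
Ending inventory: 105 @ $4 + 37 @ $5 = $605

COGS = $1,793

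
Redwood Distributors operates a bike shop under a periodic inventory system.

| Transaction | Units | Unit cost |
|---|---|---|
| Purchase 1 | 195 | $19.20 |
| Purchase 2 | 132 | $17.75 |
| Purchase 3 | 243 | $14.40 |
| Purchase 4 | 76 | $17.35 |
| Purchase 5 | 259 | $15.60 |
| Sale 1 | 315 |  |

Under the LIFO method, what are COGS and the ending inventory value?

Sale 1 (315) [LIFO — newest first]: 259 @ $15.60 + 56 @ $17.35 = $5,012.00
Ending inventory: 195 @ $19.20 + 132 @ $17.75 + 243 @ $14.40 + 20 @ $17.35 = $9,933.20

COGS = $5,012.00; ending inventory = $9,933.20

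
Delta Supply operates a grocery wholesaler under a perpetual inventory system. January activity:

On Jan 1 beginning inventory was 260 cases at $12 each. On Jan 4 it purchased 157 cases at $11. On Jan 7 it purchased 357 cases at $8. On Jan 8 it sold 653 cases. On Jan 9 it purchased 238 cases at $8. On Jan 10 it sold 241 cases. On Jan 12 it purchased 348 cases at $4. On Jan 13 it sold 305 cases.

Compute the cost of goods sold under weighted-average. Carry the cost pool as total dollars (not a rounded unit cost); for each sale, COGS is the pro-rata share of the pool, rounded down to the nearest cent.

COGS = $10,165.09

After Jan 1: 260 on hand, pool $3,120.00 (≈ $12.0000 each)
After Jan 4: 417 on hand, pool $4,847.00 (≈ $11.6235 each)
After Jan 7: 774 on hand, pool $7,703.00 (≈ $9.9522 each)
Jan 8, sell 653: 653/774 × $7,703.00 → $6,498.78
After Jan 9: 359 on hand, pool $3,108.22 (≈ $8.6580 each)
Jan 10, sell 241: 241/359 × $3,108.22 → $2,086.57
After Jan 12: 466 on hand, pool $2,413.65 (≈ $5.1795 each)
Jan 13, sell 305: 305/466 × $2,413.65 → $1,579.74
Total COGS = $6,498.78 + $2,086.57 + $1,579.74 = $10,165.09
Ending inventory (cost pool remaining) = $833.91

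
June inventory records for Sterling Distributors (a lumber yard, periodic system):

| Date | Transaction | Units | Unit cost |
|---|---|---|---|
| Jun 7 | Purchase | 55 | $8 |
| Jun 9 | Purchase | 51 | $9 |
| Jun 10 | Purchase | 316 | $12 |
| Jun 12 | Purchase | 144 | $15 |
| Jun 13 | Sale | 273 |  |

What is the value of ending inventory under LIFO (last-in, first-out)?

Ending inventory = $3,143

Jun 13, 273 sold [LIFO — newest first]: 144 @ $15 + 129 @ $12 = $3,708
Ending inventory: 55 @ $8 + 51 @ $9 + 187 @ $12 = $3,143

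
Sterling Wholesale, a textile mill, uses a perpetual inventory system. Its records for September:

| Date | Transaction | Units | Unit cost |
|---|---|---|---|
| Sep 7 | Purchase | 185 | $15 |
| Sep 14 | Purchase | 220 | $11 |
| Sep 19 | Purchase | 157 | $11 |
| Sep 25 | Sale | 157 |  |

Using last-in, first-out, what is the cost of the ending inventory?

Sep 25, 157 sold [LIFO — newest first]: 157 @ $11 = $1,727
Ending inventory: 185 @ $15 + 220 @ $11 = $5,195
Check: goods available $6,922 = COGS $1,727 + ending $5,195

Ending inventory = $5,195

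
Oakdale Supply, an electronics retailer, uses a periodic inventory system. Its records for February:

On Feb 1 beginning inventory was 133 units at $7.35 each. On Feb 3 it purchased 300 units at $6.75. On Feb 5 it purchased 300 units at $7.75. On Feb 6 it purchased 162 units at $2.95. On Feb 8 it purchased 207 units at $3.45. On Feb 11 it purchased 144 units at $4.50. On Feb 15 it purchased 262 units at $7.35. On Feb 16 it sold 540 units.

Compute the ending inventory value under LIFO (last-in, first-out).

Ending inventory = $6,057.30

Feb 16, 540 sold [LIFO — newest first]: 262 @ $7.35 + 144 @ $4.50 + 134 @ $3.45 = $3,036.00
Ending inventory: 133 @ $7.35 + 300 @ $6.75 + 300 @ $7.75 + 162 @ $2.95 + 73 @ $3.45 = $6,057.30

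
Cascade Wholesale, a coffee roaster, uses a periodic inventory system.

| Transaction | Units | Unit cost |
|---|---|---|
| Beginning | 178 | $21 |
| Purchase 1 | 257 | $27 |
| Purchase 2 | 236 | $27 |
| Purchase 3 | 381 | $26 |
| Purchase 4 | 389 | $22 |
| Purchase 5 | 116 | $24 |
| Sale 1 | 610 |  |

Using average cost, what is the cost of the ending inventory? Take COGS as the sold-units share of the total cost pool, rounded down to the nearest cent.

Sale 1, sell 610: 610/1557 × $38,297.00 → $15,003.96
Ending inventory (cost pool remaining) = $23,293.04
Check: goods available $38,297.00 = COGS $15,003.96 + ending $23,293.04

Ending inventory = $23,293.04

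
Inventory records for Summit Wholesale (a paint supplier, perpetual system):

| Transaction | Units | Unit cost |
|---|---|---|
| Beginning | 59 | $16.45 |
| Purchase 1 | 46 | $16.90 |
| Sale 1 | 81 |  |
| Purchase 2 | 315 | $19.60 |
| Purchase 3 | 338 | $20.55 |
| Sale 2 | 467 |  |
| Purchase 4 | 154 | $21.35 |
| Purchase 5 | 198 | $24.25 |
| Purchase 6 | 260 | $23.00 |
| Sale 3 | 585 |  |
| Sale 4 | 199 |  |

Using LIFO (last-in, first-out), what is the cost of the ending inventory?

Ending inventory = $669.20

Sale 1 (81) [LIFO — newest first]: 46 @ $16.90 + 35 @ $16.45 = $1,353.15
Sale 2 (467) [LIFO — newest first]: 338 @ $20.55 + 129 @ $19.60 = $9,474.30
Sale 3 (585) [LIFO — newest first]: 260 @ $23.00 + 198 @ $24.25 + 127 @ $21.35 = $13,492.95
Sale 4 (199) [LIFO — newest first]: 27 @ $21.35 + 172 @ $19.60 = $3,947.65
Total COGS = $1,353.15 + $9,474.30 + $13,492.95 + $3,947.65 = $28,268.05
Ending inventory: 24 @ $16.45 + 14 @ $19.60 = $669.20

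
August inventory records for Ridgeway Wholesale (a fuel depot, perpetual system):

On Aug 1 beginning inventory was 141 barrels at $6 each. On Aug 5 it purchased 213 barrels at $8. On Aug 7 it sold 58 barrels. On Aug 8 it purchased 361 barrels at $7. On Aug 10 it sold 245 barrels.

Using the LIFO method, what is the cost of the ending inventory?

Aug 7, 58 sold [LIFO — newest first]: 58 @ $8 = $464
Aug 10, 245 sold [LIFO — newest first]: 245 @ $7 = $1,715
Total COGS = $464 + $1,715 = $2,179
Ending inventory: 141 @ $6 + 155 @ $8 + 116 @ $7 = $2,898

Ending inventory = $2,898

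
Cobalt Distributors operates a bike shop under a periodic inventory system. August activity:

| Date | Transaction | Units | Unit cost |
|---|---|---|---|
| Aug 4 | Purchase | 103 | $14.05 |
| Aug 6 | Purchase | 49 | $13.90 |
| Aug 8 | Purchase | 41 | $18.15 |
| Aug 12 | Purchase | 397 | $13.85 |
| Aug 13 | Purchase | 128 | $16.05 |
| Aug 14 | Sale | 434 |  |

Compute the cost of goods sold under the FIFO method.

Aug 14, 434 sold [FIFO — oldest first]: 103 @ $14.05 + 49 @ $13.90 + 41 @ $18.15 + 241 @ $13.85 = $6,210.25
Ending inventory: 156 @ $13.85 + 128 @ $16.05 = $4,215.00
Check: goods available $10,425.25 = COGS $6,210.25 + ending $4,215.00

COGS = $6,210.25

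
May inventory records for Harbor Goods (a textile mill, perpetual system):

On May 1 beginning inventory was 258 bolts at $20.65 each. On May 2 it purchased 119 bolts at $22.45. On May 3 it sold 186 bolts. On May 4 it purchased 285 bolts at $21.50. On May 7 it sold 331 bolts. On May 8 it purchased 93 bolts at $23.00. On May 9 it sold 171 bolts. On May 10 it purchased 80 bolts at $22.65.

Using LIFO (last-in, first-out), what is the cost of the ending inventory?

Ending inventory = $3,195.55

May 3, 186 sold [LIFO — newest first]: 119 @ $22.45 + 67 @ $20.65 = $4,055.10
May 7, 331 sold [LIFO — newest first]: 285 @ $21.50 + 46 @ $20.65 = $7,077.40
May 9, 171 sold [LIFO — newest first]: 93 @ $23.00 + 78 @ $20.65 = $3,749.70
Total COGS = $4,055.10 + $7,077.40 + $3,749.70 = $14,882.20
Ending inventory: 67 @ $20.65 + 80 @ $22.65 = $3,195.55
Check: goods available $18,077.75 = COGS $14,882.20 + ending $3,195.55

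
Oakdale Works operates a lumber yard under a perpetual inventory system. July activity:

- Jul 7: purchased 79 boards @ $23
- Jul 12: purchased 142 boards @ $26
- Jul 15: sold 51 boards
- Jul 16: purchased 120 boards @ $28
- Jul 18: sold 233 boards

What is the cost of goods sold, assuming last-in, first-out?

COGS = $7,558

Jul 15, 51 sold [LIFO — newest first]: 51 @ $26 = $1,326
Jul 18, 233 sold [LIFO — newest first]: 120 @ $28 + 91 @ $26 + 22 @ $23 = $6,232
Total COGS = $1,326 + $6,232 = $7,558
Ending inventory: 57 @ $23 = $1,311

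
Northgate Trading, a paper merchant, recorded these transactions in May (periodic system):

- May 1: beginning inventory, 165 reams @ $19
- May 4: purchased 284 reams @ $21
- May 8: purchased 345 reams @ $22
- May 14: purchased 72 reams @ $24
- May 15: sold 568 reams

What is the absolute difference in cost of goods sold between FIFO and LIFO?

FIFO COGS: 165 @ $19 + 284 @ $21 + 119 @ $22 = $11,717
LIFO COGS: 72 @ $24 + 345 @ $22 + 151 @ $21 = $12,489
Difference = |$11,717 − $12,489| = $772

$772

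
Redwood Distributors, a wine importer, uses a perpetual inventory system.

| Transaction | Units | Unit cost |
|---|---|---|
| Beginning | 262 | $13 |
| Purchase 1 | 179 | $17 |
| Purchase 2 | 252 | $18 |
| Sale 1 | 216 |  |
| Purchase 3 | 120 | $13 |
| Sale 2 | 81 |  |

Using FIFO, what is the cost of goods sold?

Sale 1 (216) [FIFO — oldest first]: 216 @ $13 = $2,808
Sale 2 (81) [FIFO — oldest first]: 46 @ $13 + 35 @ $17 = $1,193
Total COGS = $2,808 + $1,193 = $4,001
Ending inventory: 144 @ $17 + 252 @ $18 + 120 @ $13 = $8,544

COGS = $4,001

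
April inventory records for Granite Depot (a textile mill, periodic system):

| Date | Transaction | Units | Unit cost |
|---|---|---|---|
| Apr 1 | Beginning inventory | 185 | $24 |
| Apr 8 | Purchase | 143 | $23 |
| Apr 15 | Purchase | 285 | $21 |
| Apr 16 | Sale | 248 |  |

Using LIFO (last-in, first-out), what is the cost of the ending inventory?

Ending inventory = $8,506

Apr 16, 248 sold [LIFO — newest first]: 248 @ $21 = $5,208
Ending inventory: 185 @ $24 + 143 @ $23 + 37 @ $21 = $8,506
Check: goods available $13,714 = COGS $5,208 + ending $8,506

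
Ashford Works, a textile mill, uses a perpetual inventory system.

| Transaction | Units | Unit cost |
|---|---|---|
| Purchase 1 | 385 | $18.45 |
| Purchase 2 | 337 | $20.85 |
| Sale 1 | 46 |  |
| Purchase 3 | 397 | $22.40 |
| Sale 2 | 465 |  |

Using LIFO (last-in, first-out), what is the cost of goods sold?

COGS = $11,269.70

Sale 1 (46) [LIFO — newest first]: 46 @ $20.85 = $959.10
Sale 2 (465) [LIFO — newest first]: 397 @ $22.40 + 68 @ $20.85 = $10,310.60
Total COGS = $959.10 + $10,310.60 = $11,269.70
Ending inventory: 385 @ $18.45 + 223 @ $20.85 = $11,752.80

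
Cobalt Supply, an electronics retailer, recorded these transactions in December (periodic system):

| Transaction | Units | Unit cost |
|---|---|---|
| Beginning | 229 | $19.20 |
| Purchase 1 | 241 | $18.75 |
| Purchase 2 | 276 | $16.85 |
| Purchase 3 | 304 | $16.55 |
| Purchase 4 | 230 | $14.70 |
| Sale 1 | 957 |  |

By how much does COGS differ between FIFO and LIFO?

$1,239.15

FIFO COGS: 229 @ $19.20 + 241 @ $18.75 + 276 @ $16.85 + 211 @ $16.55 = $17,058.20
LIFO COGS: 230 @ $14.70 + 304 @ $16.55 + 276 @ $16.85 + 147 @ $18.75 = $15,819.05
Difference = |$17,058.20 − $15,819.05| = $1,239.15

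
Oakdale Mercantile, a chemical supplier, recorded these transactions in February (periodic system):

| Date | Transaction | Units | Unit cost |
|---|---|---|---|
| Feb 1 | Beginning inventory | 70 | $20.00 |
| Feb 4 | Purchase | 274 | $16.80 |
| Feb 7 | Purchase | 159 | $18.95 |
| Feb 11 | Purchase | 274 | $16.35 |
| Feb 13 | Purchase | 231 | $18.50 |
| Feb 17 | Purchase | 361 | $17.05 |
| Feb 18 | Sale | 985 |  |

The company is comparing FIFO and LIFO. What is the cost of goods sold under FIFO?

FIFO COGS: 70 @ $20.00 + 274 @ $16.80 + 159 @ $18.95 + 274 @ $16.35 + 208 @ $18.50 = $17,344.15
LIFO COGS: 361 @ $17.05 + 231 @ $18.50 + 274 @ $16.35 + 119 @ $18.95 = $17,163.50

COGS = $17,344.15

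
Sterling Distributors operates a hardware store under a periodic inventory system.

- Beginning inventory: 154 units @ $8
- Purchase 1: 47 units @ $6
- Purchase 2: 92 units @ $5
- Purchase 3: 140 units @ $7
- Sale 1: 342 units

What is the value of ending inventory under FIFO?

Ending inventory = $637

Sale 1 (342) [FIFO — oldest first]: 154 @ $8 + 47 @ $6 + 92 @ $5 + 49 @ $7 = $2,317
Ending inventory: 91 @ $7 = $637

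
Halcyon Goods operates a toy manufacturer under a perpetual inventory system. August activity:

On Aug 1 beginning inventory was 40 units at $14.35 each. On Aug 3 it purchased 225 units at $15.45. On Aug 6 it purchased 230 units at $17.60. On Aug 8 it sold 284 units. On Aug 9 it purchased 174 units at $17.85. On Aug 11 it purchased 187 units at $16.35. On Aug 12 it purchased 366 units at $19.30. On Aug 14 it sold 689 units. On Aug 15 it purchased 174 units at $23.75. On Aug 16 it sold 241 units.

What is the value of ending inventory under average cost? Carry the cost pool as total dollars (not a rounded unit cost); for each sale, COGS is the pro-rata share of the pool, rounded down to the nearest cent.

After Aug 1: 40 on hand, pool $574.00 (≈ $14.3500 each)
After Aug 3: 265 on hand, pool $4,050.25 (≈ $15.2840 each)
After Aug 6: 495 on hand, pool $8,098.25 (≈ $16.3601 each)
Aug 8, sell 284: 284/495 × $8,098.25 → $4,646.26
After Aug 9: 385 on hand, pool $6,557.89 (≈ $17.0335 each)
After Aug 11: 572 on hand, pool $9,615.34 (≈ $16.8100 each)
After Aug 12: 938 on hand, pool $16,679.14 (≈ $17.7816 each)
Aug 14, sell 689: 689/938 × $16,679.14 → $12,251.52
After Aug 15: 423 on hand, pool $8,560.12 (≈ $20.2367 each)
Aug 16, sell 241: 241/423 × $8,560.12 → $4,877.04
Total COGS = $4,646.26 + $12,251.52 + $4,877.04 = $21,774.82
Ending inventory (cost pool remaining) = $3,683.08

Ending inventory = $3,683.08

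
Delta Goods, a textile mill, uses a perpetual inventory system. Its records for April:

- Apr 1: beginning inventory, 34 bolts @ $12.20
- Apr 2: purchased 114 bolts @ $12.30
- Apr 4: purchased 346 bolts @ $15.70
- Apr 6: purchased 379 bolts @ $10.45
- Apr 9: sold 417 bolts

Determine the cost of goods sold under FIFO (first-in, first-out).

Apr 9, 417 sold [FIFO — oldest first]: 34 @ $12.20 + 114 @ $12.30 + 269 @ $15.70 = $6,040.30
Ending inventory: 77 @ $15.70 + 379 @ $10.45 = $5,169.45

COGS = $6,040.30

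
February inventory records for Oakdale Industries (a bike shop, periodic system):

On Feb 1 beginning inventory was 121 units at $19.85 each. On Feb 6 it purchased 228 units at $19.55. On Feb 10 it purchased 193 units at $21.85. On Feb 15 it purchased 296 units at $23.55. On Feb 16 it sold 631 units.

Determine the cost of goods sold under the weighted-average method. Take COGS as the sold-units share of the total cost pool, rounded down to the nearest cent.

COGS = $13,589.16

Feb 16, sell 631: 631/838 × $18,047.10 → $13,589.16
Ending inventory (cost pool remaining) = $4,457.94
Check: goods available $18,047.10 = COGS $13,589.16 + ending $4,457.94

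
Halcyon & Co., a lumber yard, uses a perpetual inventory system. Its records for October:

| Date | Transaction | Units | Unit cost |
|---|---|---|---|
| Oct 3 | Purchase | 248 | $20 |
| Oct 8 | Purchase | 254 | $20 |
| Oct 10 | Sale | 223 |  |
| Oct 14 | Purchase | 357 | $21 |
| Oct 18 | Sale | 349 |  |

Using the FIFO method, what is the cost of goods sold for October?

COGS = $11,510

Oct 10, 223 sold [FIFO — oldest first]: 223 @ $20 = $4,460
Oct 18, 349 sold [FIFO — oldest first]: 25 @ $20 + 254 @ $20 + 70 @ $21 = $7,050
Total COGS = $4,460 + $7,050 = $11,510
Ending inventory: 287 @ $21 = $6,027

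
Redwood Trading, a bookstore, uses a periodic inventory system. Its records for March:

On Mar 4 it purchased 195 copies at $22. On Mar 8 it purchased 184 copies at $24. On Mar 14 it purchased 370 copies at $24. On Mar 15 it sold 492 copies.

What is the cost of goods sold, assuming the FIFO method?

Mar 15, 492 sold [FIFO — oldest first]: 195 @ $22 + 184 @ $24 + 113 @ $24 = $11,418
Ending inventory: 257 @ $24 = $6,168

COGS = $11,418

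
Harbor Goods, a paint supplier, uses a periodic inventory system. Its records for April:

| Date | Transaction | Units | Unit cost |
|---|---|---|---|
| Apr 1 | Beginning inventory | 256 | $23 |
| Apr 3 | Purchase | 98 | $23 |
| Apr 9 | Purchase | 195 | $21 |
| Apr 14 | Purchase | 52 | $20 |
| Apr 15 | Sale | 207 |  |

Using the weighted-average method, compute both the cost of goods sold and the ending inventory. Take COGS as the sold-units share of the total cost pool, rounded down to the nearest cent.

COGS = $4,572.94; ending inventory = $8,704.06

Apr 15, sell 207: 207/601 × $13,277.00 → $4,572.94
Ending inventory (cost pool remaining) = $8,704.06
Check: goods available $13,277.00 = COGS $4,572.94 + ending $8,704.06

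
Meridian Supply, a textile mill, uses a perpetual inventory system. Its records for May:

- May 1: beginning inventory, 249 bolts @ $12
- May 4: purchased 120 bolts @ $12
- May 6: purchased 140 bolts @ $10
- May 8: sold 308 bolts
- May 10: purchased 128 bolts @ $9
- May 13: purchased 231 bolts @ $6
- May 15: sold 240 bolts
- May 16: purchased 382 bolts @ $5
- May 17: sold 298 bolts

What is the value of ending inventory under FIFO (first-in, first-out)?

Ending inventory = $2,042

May 8, 308 sold [FIFO — oldest first]: 249 @ $12 + 59 @ $12 = $3,696
May 15, 240 sold [FIFO — oldest first]: 61 @ $12 + 140 @ $10 + 39 @ $9 = $2,483
May 17, 298 sold [FIFO — oldest first]: 89 @ $9 + 209 @ $6 = $2,055
Total COGS = $3,696 + $2,483 + $2,055 = $8,234
Ending inventory: 22 @ $6 + 382 @ $5 = $2,042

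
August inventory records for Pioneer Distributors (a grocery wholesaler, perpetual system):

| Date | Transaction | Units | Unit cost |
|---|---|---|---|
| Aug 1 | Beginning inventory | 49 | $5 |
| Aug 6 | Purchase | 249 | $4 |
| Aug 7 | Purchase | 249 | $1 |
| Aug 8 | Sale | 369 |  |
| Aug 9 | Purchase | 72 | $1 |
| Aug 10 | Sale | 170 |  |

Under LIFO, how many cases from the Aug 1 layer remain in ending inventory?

Aug 8, 369 sold [LIFO — newest first]: 249 @ $1 + 120 @ $4 = $729
Aug 10, 170 sold [LIFO — newest first]: 72 @ $1 + 98 @ $4 = $464
Total COGS = $729 + $464 = $1,193
Ending inventory: 49 @ $5 + 31 @ $4 = $369
Check: goods available $1,562 = COGS $1,193 + ending $369

49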